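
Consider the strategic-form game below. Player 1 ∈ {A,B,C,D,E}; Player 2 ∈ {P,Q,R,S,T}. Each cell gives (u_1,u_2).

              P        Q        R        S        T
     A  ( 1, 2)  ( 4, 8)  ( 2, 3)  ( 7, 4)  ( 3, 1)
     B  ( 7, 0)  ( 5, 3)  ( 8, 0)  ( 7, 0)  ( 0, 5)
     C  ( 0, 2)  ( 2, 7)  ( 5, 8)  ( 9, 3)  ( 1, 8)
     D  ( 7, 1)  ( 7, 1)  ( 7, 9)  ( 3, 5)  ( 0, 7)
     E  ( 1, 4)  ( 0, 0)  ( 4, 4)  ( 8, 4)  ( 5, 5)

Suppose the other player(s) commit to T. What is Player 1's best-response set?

u_1(A vs T) = 3
u_1(B vs T) = 0
u_1(C vs T) = 1
u_1(D vs T) = 0
u_1(E vs T) = 5
max payoff 5 at {E}

P1 best: {E}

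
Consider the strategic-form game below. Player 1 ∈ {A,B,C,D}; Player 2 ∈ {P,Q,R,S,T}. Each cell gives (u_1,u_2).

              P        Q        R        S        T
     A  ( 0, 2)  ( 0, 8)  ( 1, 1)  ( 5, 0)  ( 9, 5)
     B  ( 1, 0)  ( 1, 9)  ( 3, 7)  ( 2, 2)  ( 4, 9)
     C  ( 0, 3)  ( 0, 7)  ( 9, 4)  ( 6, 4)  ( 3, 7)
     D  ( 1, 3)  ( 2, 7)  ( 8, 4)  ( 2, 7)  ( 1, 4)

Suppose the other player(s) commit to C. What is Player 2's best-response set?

u_2(P vs C) = 3
u_2(Q vs C) = 7
u_2(R vs C) = 4
u_2(S vs C) = 4
u_2(T vs C) = 7
max payoff 7 at {Q,T}

BR_2 = {Q,T}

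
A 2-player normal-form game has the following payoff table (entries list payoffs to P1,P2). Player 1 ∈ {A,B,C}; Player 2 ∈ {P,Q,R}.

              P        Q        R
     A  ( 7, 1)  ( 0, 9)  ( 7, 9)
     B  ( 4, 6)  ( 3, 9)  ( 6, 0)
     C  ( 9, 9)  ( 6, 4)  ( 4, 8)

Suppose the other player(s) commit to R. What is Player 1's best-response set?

BR_1 = {A}

u_1(A vs R) = 7
u_1(B vs R) = 6
u_1(C vs R) = 4
max payoff 7 at {A}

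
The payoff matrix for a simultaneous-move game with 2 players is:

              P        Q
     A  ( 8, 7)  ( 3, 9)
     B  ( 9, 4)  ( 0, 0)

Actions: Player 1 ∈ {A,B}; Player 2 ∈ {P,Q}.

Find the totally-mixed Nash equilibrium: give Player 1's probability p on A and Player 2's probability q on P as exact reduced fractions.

P1 indiff ⇒ q·8+(1-q)·3 = q·9+(1-q)·0 ⇒ q(-1) = (1-q)(-3) ⇒ q = 3/4
P2 indiff ⇒ p·7+(1-p)·4 = p·9+(1-p)·0 ⇒ p(-2) = (1-p)(-4) ⇒ p = 2/3

p=2/3, q=3/4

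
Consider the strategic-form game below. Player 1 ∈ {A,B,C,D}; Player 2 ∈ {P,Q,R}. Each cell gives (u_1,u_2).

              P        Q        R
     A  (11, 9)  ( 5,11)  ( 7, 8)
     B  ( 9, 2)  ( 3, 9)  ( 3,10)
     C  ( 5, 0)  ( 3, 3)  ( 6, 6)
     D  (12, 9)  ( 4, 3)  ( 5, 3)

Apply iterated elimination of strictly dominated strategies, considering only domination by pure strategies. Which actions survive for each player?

P1 drop B (A beats it: P:11>9 Q:5>3 R:7>3)
P1 drop C (A beats it: P:11>5 Q:5>3 R:7>6)
P2 drop R (P beats it: A:9>8 D:9>3)
P1→{A,D} P2→{P,Q}

Survivors P1:{A,D} P2:{P,Q}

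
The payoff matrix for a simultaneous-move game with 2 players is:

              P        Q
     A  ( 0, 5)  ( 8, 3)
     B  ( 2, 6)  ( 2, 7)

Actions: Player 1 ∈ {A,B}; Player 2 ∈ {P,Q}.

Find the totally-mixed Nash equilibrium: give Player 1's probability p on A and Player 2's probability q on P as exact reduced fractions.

P1 indiff ⇒ q·0+(1-q)·8 = q·2+(1-q)·2 ⇒ q(-2) = (1-q)(-6) ⇒ q = 3/4
P2 indiff ⇒ p·5+(1-p)·6 = p·3+(1-p)·7 ⇒ p(2) = (1-p)(1) ⇒ p = 1/3

(p,q) = (1/3, 3/4)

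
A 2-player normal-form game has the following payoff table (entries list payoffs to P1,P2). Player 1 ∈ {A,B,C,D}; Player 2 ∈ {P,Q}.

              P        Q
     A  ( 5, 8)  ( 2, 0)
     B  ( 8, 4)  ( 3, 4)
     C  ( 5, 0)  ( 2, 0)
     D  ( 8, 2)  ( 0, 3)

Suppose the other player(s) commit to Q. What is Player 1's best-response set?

BR_1 = {B}

u_1(A vs Q) = 2
u_1(B vs Q) = 3
u_1(C vs Q) = 2
u_1(D vs Q) = 0
max payoff 3 at {B}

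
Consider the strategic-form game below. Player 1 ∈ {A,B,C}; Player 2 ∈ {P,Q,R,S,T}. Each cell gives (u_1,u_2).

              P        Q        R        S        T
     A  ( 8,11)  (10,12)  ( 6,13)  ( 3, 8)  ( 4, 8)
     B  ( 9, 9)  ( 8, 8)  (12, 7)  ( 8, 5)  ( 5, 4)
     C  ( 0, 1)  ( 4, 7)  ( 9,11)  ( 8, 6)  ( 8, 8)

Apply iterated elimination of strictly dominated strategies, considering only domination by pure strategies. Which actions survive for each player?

Survivors P1:{A,B} P2:{P,Q,R}

P2 drop S (Q beats it: A:12>8 B:8>5 C:7>6)
P2 drop T (R beats it: A:13>8 B:7>4 C:11>8)
P1 drop C (B beats it: P:9>0 Q:8>4 R:12>9)
P1→{A,B} P2→{P,Q,R}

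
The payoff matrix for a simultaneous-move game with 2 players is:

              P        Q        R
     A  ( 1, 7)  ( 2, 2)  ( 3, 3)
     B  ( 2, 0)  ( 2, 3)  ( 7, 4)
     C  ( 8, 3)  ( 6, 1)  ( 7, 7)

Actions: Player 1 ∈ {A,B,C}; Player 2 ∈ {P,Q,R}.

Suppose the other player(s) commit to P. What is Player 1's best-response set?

argmax u_1 = {C}

u_1(A vs P) = 1
u_1(B vs P) = 2
u_1(C vs P) = 8
max payoff 8 at {C}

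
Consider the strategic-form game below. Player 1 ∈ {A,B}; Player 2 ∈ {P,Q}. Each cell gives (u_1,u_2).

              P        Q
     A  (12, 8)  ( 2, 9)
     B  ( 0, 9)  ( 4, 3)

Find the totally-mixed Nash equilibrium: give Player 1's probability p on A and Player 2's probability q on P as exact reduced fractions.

P1 indiff ⇒ q·12+(1-q)·2 = q·0+(1-q)·4 ⇒ q(12) = (1-q)(2) ⇒ q = 1/7
P2 indiff ⇒ p·8+(1-p)·9 = p·9+(1-p)·3 ⇒ p(-1) = (1-p)(-6) ⇒ p = 6/7

(p,q) = (6/7, 1/7)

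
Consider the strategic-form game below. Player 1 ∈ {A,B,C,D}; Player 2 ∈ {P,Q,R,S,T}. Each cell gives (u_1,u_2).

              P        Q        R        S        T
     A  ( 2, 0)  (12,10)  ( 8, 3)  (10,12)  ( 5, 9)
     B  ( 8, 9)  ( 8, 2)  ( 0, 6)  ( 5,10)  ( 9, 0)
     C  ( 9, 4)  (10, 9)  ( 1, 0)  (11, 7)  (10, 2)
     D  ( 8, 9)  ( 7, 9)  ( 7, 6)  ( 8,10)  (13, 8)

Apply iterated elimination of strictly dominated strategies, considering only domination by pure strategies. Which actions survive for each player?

Survivors P1:{A,C} P2:{Q,S}

P1 drop B (C beats it: P:9>8 Q:10>8 R:1>0 S:11>5 T:10>9)
P2 drop P (S beats it: A:12>0 C:7>4 D:10>9)
P2 drop R (Q beats it: A:10>3 C:9>0 D:9>6)
P2 drop T (Q beats it: A:10>9 C:9>2 D:9>8)
P1 drop D (A beats it: Q:12>7 S:10>8)
P1→{A,C} P2→{Q,S}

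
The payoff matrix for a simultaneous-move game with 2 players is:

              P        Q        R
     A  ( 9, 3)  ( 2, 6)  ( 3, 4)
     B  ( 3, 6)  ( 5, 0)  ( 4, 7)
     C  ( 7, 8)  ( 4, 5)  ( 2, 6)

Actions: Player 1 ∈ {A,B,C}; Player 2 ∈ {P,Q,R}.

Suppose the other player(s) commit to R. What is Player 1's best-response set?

u_1(A vs R) = 3
u_1(B vs R) = 4
u_1(C vs R) = 2
max payoff 4 at {B}

argmax u_1 = {B}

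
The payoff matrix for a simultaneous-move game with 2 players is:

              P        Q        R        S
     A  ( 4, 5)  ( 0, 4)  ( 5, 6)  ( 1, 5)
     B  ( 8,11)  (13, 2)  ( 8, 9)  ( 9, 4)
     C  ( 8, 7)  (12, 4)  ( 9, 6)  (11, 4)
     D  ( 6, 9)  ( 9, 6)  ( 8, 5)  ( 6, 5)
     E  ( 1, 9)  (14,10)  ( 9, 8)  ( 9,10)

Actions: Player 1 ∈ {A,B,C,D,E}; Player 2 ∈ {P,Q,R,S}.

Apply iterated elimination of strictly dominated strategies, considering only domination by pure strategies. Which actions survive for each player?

P1 drop A (B beats it: P:8>4 Q:13>0 R:8>5 S:9>1)
P1 drop D (C beats it: P:8>6 Q:12>9 R:9>8 S:11>6)
P2 drop R (P beats it: B:11>9 C:7>6 E:9>8)
P1→{B,C,E} P2→{P,Q,S}

Remaining: P1:{B,C,E} P2:{P,Q,S}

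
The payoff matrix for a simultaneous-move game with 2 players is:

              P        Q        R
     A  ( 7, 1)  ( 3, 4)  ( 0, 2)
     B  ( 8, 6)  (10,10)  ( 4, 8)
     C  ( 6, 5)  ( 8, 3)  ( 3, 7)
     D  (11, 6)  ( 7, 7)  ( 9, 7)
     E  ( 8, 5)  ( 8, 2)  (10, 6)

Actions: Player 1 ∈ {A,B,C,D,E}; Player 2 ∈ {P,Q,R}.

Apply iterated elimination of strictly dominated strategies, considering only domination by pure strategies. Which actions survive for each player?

P1 drop A (B beats it: P:8>7 Q:10>3 R:4>0)
P1 drop C (B beats it: P:8>6 Q:10>8 R:4>3)
P2 drop P (R beats it: B:8>6 D:7>6 E:6>5)
P1 drop D (E beats it: Q:8>7 R:10>9)
P1→{B,E} P2→{Q,R}

Remaining: P1:{B,E} P2:{Q,R}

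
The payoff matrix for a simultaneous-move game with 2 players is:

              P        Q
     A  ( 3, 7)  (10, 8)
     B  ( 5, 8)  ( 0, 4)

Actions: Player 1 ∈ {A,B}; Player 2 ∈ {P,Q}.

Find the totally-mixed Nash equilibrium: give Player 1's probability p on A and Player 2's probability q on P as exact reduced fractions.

p=4/5, q=5/6

P1 indiff ⇒ q·3+(1-q)·10 = q·5+(1-q)·0 ⇒ q(-2) = (1-q)(-10) ⇒ q = 5/6
P2 indiff ⇒ p·7+(1-p)·8 = p·8+(1-p)·4 ⇒ p(-1) = (1-p)(-4) ⇒ p = 4/5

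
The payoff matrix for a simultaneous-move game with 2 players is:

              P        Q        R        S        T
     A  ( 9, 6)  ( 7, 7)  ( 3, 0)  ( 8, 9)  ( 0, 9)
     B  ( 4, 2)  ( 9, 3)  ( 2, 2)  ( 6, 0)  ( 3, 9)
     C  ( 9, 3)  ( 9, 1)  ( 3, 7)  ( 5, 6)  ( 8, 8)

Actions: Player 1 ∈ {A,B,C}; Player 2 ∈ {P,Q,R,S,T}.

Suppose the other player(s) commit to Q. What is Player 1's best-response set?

u_1(A vs Q) = 7
u_1(B vs Q) = 9
u_1(C vs Q) = 9
max payoff 9 at {B,C}

BR_1 = {B,C}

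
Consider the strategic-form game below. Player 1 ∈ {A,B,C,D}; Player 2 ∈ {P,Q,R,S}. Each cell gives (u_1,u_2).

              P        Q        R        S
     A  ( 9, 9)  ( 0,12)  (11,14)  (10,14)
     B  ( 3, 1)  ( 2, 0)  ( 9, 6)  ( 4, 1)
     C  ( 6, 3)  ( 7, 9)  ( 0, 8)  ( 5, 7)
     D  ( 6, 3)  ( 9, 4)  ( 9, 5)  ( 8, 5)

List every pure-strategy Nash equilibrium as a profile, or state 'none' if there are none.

NE set: (A,R), (A,S)

(A,P): not NE [P2→S gives 14>9]
(A,Q): not NE [P1→D gives 9>0; P2→S gives 14>12]
(A,R): NE
(A,S): NE
(B,P): not NE [P1→A gives 9>3; P2→R gives 6>1]
(B,Q): not NE [P1→D gives 9>2; P2→R gives 6>0]
(B,R): not NE [P1→A gives 11>9]
(B,S): not NE [P1→A gives 10>4; P2→R gives 6>1]
(C,P): not NE [P1→A gives 9>6; P2→Q gives 9>3]
(C,Q): not NE [P1→D gives 9>7]
(C,R): not NE [P1→A gives 11>0; P2→Q gives 9>8]
(C,S): not NE [P1→A gives 10>5; P2→Q gives 9>7]
(D,P): not NE [P1→A gives 9>6; P2→S gives 5>3]
(D,Q): not NE [P2→S gives 5>4]
(D,R): not NE [P1→A gives 11>9]
(D,S): not NE [P1→A gives 10>8]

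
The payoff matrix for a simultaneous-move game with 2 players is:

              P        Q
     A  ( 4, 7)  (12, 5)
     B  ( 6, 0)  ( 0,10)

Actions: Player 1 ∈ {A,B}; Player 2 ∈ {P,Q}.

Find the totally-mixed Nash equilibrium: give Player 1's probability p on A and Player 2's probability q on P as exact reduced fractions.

P1 indiff ⇒ q·4+(1-q)·12 = q·6+(1-q)·0 ⇒ q(-2) = (1-q)(-12) ⇒ q = 6/7
P2 indiff ⇒ p·7+(1-p)·0 = p·5+(1-p)·10 ⇒ p(2) = (1-p)(10) ⇒ p = 5/6

p=5/6, q=6/7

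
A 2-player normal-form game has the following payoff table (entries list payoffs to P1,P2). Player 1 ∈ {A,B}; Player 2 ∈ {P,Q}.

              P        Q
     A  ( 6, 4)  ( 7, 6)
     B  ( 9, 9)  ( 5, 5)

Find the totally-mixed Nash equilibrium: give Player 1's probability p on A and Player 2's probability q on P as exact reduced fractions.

P1 indiff ⇒ q·6+(1-q)·7 = q·9+(1-q)·5 ⇒ q(-3) = (1-q)(-2) ⇒ q = 2/5
P2 indiff ⇒ p·4+(1-p)·9 = p·6+(1-p)·5 ⇒ p(-2) = (1-p)(-4) ⇒ p = 2/3

P1 mixes 2/3 on A; P2 mixes 2/5 on P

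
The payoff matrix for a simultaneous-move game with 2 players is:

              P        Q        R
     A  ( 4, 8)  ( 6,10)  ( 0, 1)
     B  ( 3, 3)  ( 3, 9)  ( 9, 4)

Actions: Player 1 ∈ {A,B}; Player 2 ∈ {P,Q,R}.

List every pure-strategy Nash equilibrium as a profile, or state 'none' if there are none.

(A,P): not NE [P2→Q gives 10>8]
(A,Q): NE
(A,R): not NE [P1→B gives 9>0; P2→Q gives 10>1]
(B,P): not NE [P1→A gives 4>3; P2→Q gives 9>3]
(B,Q): not NE [P1→A gives 6>3]
(B,R): not NE [P2→Q gives 9>4]

NE set: (A,Q)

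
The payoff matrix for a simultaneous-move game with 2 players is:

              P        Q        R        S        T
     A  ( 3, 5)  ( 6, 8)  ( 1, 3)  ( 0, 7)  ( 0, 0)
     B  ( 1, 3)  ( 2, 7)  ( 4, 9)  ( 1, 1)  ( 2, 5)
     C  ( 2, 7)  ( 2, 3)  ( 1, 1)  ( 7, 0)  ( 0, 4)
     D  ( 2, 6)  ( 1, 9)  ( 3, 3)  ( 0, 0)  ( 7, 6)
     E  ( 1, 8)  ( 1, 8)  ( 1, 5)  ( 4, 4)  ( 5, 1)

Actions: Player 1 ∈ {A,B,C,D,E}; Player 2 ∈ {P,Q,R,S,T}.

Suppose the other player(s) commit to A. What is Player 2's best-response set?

u_2(P vs A) = 5
u_2(Q vs A) = 8
u_2(R vs A) = 3
u_2(S vs A) = 7
u_2(T vs A) = 0
max payoff 8 at {Q}

BR_2 = {Q}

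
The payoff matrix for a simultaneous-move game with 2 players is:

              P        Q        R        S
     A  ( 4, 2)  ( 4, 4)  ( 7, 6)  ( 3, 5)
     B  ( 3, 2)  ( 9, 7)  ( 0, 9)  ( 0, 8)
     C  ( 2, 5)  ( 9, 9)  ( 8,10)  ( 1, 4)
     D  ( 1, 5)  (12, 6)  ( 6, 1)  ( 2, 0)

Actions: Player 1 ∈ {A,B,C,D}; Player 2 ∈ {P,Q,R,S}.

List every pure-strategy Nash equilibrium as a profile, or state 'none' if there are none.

PSNE = {(C,R), (D,Q)}

(A,P): not NE [P2→R gives 6>2]
(A,Q): not NE [P1→D gives 12>4; P2→R gives 6>4]
(A,R): not NE [P1→C gives 8>7]
(A,S): not NE [P2→R gives 6>5]
(B,P): not NE [P1→A gives 4>3; P2→R gives 9>2]
(B,Q): not NE [P1→D gives 12>9; P2→R gives 9>7]
(B,R): not NE [P1→C gives 8>0]
(B,S): not NE [P1→A gives 3>0; P2→R gives 9>8]
(C,P): not NE [P1→A gives 4>2; P2→R gives 10>5]
(C,Q): not NE [P1→D gives 12>9; P2→R gives 10>9]
(C,R): NE
(C,S): not NE [P1→A gives 3>1; P2→R gives 10>4]
(D,P): not NE [P1→A gives 4>1; P2→Q gives 6>5]
(D,Q): NE
(D,R): not NE [P1→C gives 8>6; P2→Q gives 6>1]
(D,S): not NE [P1→A gives 3>2; P2→Q gives 6>0]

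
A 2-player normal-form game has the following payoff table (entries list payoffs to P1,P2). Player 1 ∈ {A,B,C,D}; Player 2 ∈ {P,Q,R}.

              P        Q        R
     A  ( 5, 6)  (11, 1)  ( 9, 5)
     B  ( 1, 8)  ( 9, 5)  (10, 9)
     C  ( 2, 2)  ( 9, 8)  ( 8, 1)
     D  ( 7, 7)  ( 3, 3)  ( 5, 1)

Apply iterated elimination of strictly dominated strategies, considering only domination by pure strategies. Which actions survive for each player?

IESDS → P1:{A,B,D} P2:{P,R}

P1 drop C (A beats it: P:5>2 Q:11>9 R:9>8)
P2 drop Q (P beats it: A:6>1 B:8>5 D:7>3)
P1→{A,B,D} P2→{P,R}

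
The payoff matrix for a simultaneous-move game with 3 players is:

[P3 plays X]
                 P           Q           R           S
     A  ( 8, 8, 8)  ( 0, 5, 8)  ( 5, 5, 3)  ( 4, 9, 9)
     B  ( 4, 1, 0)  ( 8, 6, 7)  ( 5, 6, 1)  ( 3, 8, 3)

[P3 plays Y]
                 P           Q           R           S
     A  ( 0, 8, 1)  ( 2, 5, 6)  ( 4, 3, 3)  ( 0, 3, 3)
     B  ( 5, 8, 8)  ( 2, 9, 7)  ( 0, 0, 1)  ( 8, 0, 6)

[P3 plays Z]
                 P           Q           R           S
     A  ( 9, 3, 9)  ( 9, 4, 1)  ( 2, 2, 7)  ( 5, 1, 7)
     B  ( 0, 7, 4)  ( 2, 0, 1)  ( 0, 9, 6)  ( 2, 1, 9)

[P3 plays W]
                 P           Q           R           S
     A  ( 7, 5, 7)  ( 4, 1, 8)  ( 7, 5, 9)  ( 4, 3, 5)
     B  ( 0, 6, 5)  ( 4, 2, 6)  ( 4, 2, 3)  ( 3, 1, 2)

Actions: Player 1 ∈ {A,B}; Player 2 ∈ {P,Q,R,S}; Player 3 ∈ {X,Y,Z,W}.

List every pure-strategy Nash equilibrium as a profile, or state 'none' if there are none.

PSNE = {(A,R,W), (A,S,X), (B,Q,Y)}

(A,P,X): not NE [P2→S gives 9>8; P3→Z gives 9>8]
(A,P,Y): not NE [P1→B gives 5>0; P3→Z gives 9>1]
(A,P,Z): not NE [P2→Q gives 4>3]
(A,P,W): not NE [P3→Z gives 9>7]
(A,Q,X): not NE [P1→B gives 8>0; P2→S gives 9>5]
(A,Q,Y): not NE [P2→P gives 8>5; P3→W gives 8>6]
(A,Q,Z): not NE [P3→W gives 8>1]
(A,Q,W): not NE [P2→R gives 5>1]
(A,R,X): not NE [P2→S gives 9>5; P3→W gives 9>3]
(A,R,Y): not NE [P2→P gives 8>3; P3→W gives 9>3]
(A,R,Z): not NE [P2→Q gives 4>2; P3→W gives 9>7]
(A,R,W): NE
(A,S,X): NE
(A,S,Y): not NE [P1→B gives 8>0; P2→P gives 8>3; P3→X gives 9>3]
(A,S,Z): not NE [P2→Q gives 4>1; P3→X gives 9>7]
(A,S,W): not NE [P2→R gives 5>3; P3→X gives 9>5]
(B,P,X): not NE [P1→A gives 8>4; P2→S gives 8>1; P3→Y gives 8>0]
(B,P,Y): not NE [P2→Q gives 9>8]
(B,P,Z): not NE [P1→A gives 9>0; P2→R gives 9>7; P3→Y gives 8>4]
(B,P,W): not NE [P1→A gives 7>0; P3→Y gives 8>5]
(B,Q,X): not NE [P2→S gives 8>6]
(B,Q,Y): NE
(B,Q,Z): not NE [P1→A gives 9>2; P2→R gives 9>0; P3→Y gives 7>1]
(B,Q,W): not NE [P2→P gives 6>2; P3→Y gives 7>6]
(B,R,X): not NE [P2→S gives 8>6; P3→Z gives 6>1]
(B,R,Y): not NE [P1→A gives 4>0; P2→Q gives 9>0; P3→Z gives 6>1]
(B,R,Z): not NE [P1→A gives 2>0]
(B,R,W): not NE [P1→A gives 7>4; P2→P gives 6>2; P3→Z gives 6>3]
(B,S,X): not NE [P1→A gives 4>3; P3→Z gives 9>3]
(B,S,Y): not NE [P2→Q gives 9>0; P3→Z gives 9>6]
(B,S,Z): not NE [P1→A gives 5>2; P2→R gives 9>1]
(B,S,W): not NE [P1→A gives 4>3; P2→P gives 6>1; P3→Z gives 9>2]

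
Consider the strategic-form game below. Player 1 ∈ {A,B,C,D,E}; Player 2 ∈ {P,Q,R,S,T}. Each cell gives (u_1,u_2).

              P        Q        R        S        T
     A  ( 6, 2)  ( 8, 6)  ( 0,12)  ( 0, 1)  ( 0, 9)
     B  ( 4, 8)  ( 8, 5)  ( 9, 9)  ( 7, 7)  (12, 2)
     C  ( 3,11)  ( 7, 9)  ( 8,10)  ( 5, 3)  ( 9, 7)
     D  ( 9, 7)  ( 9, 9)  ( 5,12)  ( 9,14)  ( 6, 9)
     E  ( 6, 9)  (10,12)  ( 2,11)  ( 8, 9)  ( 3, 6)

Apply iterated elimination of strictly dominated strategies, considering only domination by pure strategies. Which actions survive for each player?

Survivors P1:{B,D,E} P2:{Q,R,S}

P1 drop A (D beats it: P:9>6 Q:9>8 R:5>0 S:9>0 T:6>0)
P1 drop C (B beats it: P:4>3 Q:8>7 R:9>8 S:7>5 T:12>9)
P2 drop P (R beats it: B:9>8 D:12>7 E:11>9)
P2 drop T (R beats it: B:9>2 D:12>9 E:11>6)
P1→{B,D,E} P2→{Q,R,S}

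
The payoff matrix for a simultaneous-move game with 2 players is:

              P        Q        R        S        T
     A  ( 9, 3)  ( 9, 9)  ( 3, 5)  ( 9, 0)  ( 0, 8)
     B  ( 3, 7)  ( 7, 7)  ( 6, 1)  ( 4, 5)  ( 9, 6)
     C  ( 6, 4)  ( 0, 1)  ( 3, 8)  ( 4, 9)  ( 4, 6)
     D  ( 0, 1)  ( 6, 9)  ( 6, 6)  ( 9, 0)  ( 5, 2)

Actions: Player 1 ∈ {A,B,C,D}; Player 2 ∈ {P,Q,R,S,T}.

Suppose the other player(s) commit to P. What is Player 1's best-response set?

P1 best: {A}

u_1(A vs P) = 9
u_1(B vs P) = 3
u_1(C vs P) = 6
u_1(D vs P) = 0
max payoff 9 at {A}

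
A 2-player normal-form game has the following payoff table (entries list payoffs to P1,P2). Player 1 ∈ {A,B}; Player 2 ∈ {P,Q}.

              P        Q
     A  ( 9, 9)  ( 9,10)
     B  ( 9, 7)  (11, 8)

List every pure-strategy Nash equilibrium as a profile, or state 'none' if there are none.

PSNE = {(B,Q)}

(A,P): not NE [P2→Q gives 10>9]
(A,Q): not NE [P1→B gives 11>9]
(B,P): not NE [P2→Q gives 8>7]
(B,Q): NE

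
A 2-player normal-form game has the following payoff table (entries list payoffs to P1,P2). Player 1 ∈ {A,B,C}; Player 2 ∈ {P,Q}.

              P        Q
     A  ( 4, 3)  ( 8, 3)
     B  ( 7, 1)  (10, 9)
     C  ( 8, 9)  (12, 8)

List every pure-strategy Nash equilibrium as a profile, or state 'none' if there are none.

(A,P): not NE [P1→C gives 8>4]
(A,Q): not NE [P1→C gives 12>8]
(B,P): not NE [P1→C gives 8>7; P2→Q gives 9>1]
(B,Q): not NE [P1→C gives 12>10]
(C,P): NE
(C,Q): not NE [P2→P gives 9>8]

Nash profiles: (C,P)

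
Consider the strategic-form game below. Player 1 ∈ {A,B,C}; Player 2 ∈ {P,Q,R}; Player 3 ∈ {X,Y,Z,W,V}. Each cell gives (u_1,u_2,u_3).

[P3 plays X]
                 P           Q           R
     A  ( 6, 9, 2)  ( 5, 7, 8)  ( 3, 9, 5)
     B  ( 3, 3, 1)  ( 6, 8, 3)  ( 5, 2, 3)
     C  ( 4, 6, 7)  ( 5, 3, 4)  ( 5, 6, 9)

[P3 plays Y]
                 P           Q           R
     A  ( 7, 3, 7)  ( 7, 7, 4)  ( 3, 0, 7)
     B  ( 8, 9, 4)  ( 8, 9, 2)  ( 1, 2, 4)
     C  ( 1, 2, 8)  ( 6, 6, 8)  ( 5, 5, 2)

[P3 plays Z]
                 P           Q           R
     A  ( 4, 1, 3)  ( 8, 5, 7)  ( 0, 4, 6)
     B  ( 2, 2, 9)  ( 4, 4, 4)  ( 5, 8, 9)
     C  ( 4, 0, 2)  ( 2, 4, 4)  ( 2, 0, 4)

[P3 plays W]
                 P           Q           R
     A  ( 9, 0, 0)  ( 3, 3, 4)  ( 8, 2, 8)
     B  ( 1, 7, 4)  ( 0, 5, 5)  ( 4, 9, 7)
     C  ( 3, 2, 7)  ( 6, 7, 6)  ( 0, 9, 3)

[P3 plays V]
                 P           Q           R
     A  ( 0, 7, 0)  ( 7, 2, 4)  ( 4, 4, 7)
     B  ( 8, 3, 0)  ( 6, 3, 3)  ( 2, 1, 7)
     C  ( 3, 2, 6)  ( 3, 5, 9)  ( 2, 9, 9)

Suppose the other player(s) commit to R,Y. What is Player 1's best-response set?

P1 best: {C}

u_1(A vs R,Y) = 3
u_1(B vs R,Y) = 1
u_1(C vs R,Y) = 5
max payoff 5 at {C}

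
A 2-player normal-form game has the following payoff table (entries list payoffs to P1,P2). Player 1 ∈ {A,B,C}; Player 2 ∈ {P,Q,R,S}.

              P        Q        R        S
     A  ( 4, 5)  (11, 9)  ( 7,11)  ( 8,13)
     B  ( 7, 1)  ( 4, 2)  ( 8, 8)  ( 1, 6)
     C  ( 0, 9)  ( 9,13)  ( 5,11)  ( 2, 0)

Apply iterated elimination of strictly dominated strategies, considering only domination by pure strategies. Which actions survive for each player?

Survivors P1:{A,B} P2:{R,S}

P1 drop C (A beats it: P:4>0 Q:11>9 R:7>5 S:8>2)
P2 drop P (Q beats it: A:9>5 B:2>1)
P2 drop Q (R beats it: A:11>9 B:8>2)
P1→{A,B} P2→{R,S}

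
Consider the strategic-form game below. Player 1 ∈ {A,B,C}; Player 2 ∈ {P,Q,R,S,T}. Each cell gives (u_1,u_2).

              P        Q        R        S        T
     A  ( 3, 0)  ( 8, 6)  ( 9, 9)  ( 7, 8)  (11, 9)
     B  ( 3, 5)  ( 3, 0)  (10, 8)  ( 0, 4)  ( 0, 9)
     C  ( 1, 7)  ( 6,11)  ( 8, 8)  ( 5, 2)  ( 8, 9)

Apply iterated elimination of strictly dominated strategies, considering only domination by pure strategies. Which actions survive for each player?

IESDS → P1:{A,B} P2:{R,T}

P1 drop C (A beats it: P:3>1 Q:8>6 R:9>8 S:7>5 T:11>8)
P2 drop P (R beats it: A:9>0 B:8>5)
P2 drop Q (R beats it: A:9>6 B:8>0)
P2 drop S (R beats it: A:9>8 B:8>4)
P1→{A,B} P2→{R,T}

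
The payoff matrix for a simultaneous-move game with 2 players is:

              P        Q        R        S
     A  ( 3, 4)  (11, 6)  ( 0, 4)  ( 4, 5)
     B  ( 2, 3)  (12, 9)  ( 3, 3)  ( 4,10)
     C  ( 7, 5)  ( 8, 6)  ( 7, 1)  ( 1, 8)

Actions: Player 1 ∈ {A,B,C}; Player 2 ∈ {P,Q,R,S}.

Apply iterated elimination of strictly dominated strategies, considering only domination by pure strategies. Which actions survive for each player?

Survivors P1:{A,B} P2:{Q,S}

P2 drop P (Q beats it: A:6>4 B:9>3 C:6>5)
P2 drop R (Q beats it: A:6>4 B:9>3 C:6>1)
P1 drop C (A beats it: Q:11>8 S:4>1)
P1→{A,B} P2→{Q,S}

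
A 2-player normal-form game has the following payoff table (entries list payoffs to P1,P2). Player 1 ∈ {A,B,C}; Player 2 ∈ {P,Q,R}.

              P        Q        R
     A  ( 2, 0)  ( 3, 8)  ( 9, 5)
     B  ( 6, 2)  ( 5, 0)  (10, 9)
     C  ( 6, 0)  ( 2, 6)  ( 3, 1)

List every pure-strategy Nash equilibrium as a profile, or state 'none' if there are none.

Nash profiles: (B,R)

(A,P): not NE [P1→C gives 6>2; P2→Q gives 8>0]
(A,Q): not NE [P1→B gives 5>3]
(A,R): not NE [P1→B gives 10>9; P2→Q gives 8>5]
(B,P): not NE [P2→R gives 9>2]
(B,Q): not NE [P2→R gives 9>0]
(B,R): NE
(C,P): not NE [P2→Q gives 6>0]
(C,Q): not NE [P1→B gives 5>2]
(C,R): not NE [P1→B gives 10>3; P2→Q gives 6>1]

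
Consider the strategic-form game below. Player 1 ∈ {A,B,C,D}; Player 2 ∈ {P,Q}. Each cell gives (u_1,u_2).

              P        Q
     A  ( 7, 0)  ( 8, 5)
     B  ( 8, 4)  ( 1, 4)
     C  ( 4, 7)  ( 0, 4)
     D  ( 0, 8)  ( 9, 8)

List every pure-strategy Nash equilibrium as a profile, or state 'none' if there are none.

(A,P): not NE [P1→B gives 8>7; P2→Q gives 5>0]
(A,Q): not NE [P1→D gives 9>8]
(B,P): NE
(B,Q): not NE [P1→D gives 9>1]
(C,P): not NE [P1→B gives 8>4]
(C,Q): not NE [P1→D gives 9>0; P2→P gives 7>4]
(D,P): not NE [P1→B gives 8>0]
(D,Q): NE

Nash profiles: (B,P), (D,Q)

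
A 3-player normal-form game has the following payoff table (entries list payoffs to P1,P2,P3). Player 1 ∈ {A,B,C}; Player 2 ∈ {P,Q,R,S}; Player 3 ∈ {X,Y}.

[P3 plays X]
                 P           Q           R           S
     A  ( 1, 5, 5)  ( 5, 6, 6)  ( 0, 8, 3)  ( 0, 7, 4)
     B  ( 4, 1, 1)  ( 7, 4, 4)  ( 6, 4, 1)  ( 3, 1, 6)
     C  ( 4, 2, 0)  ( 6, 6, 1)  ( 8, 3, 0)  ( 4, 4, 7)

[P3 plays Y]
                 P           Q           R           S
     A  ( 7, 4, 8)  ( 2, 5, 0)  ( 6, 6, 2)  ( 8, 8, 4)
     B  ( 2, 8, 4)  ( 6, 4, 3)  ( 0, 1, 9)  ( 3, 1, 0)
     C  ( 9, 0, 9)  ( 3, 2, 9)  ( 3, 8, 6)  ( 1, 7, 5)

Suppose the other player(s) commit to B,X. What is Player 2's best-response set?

BR_2 = {Q,R}

u_2(P vs B,X) = 1
u_2(Q vs B,X) = 4
u_2(R vs B,X) = 4
u_2(S vs B,X) = 1
max payoff 4 at {Q,R}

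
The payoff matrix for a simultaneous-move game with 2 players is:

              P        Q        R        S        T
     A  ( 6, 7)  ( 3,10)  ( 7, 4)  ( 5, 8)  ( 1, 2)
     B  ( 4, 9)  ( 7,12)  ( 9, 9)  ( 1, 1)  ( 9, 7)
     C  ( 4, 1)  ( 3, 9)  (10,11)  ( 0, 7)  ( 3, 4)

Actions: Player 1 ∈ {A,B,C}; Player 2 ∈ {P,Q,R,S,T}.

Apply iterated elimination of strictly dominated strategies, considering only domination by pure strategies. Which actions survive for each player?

P2 drop P (Q beats it: A:10>7 B:12>9 C:9>1)
P2 drop S (Q beats it: A:10>8 B:12>1 C:9>7)
P1 drop A (B beats it: Q:7>3 R:9>7 T:9>1)
P2 drop T (Q beats it: B:12>7 C:9>4)
P1→{B,C} P2→{Q,R}

IESDS → P1:{B,C} P2:{Q,R}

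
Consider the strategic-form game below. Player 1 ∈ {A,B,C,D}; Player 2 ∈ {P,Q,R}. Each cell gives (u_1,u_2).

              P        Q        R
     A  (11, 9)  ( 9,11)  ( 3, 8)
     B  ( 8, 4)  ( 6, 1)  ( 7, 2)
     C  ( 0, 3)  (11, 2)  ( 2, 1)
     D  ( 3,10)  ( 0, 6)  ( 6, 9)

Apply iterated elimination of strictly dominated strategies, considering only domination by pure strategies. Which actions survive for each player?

IESDS → P1:{A,C} P2:{P,Q}

P1 drop D (B beats it: P:8>3 Q:6>0 R:7>6)
P2 drop R (P beats it: A:9>8 B:4>2 C:3>1)
P1 drop B (A beats it: P:11>8 Q:9>6)
P1→{A,C} P2→{P,Q}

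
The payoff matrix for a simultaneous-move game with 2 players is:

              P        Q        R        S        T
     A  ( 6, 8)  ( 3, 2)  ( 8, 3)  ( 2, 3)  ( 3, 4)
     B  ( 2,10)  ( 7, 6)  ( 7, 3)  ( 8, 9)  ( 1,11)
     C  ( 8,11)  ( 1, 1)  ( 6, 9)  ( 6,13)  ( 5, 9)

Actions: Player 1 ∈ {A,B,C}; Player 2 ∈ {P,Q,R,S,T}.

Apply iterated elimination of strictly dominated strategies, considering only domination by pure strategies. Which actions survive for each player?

Survivors P1:{B,C} P2:{P,S,T}

P2 drop Q (P beats it: A:8>2 B:10>6 C:11>1)
P2 drop R (P beats it: A:8>3 B:10>3 C:11>9)
P1 drop A (C beats it: P:8>6 S:6>2 T:5>3)
P1→{B,C} P2→{P,S,T}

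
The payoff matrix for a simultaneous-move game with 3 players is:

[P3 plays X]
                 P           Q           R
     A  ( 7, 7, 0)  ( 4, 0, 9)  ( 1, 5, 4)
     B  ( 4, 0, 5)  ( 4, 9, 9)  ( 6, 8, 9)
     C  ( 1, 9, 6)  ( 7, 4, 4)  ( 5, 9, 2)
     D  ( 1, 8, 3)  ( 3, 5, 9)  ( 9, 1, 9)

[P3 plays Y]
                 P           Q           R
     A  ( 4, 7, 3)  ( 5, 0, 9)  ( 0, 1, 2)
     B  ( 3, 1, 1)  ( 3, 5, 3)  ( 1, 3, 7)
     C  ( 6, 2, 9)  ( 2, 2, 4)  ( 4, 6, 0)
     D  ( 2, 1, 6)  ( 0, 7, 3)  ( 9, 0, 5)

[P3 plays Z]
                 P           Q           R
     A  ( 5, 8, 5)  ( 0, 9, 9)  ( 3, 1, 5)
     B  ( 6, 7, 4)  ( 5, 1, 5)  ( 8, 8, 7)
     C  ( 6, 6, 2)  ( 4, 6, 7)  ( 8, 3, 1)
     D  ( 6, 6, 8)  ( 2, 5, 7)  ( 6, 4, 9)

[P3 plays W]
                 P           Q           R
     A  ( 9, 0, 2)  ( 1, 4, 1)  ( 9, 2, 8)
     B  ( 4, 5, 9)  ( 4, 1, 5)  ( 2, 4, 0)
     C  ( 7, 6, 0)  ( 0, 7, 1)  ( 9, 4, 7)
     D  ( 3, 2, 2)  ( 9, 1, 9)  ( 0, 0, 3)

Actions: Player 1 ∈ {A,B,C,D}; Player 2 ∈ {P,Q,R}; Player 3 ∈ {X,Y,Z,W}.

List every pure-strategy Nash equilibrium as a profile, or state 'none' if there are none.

(A,P,X): not NE [P3→Z gives 5>0]
(A,P,Y): not NE [P1→C gives 6>4; P3→Z gives 5>3]
(A,P,Z): not NE [P1→D gives 6>5; P2→Q gives 9>8]
(A,P,W): not NE [P2→Q gives 4>0; P3→Z gives 5>2]
(A,Q,X): not NE [P1→C gives 7>4; P2→P gives 7>0]
(A,Q,Y): not NE [P2→P gives 7>0]
(A,Q,Z): not NE [P1→B gives 5>0]
(A,Q,W): not NE [P1→D gives 9>1; P3→Z gives 9>1]
(A,R,X): not NE [P1→D gives 9>1; P2→P gives 7>5; P3→W gives 8>4]
(A,R,Y): not NE [P1→D gives 9>0; P2→P gives 7>1; P3→W gives 8>2]
(A,R,Z): not NE [P1→C gives 8>3; P2→Q gives 9>1; P3→W gives 8>5]
(A,R,W): not NE [P2→Q gives 4>2]
(B,P,X): not NE [P1→A gives 7>4; P2→Q gives 9>0; P3→W gives 9>5]
(B,P,Y): not NE [P1→C gives 6>3; P2→Q gives 5>1; P3→W gives 9>1]
(B,P,Z): not NE [P2→R gives 8>7; P3→W gives 9>4]
(B,P,W): not NE [P1→A gives 9>4]
(B,Q,X): not NE [P1→C gives 7>4]
(B,Q,Y): not NE [P1→A gives 5>3; P3→X gives 9>3]
(B,Q,Z): not NE [P2→R gives 8>1; P3→X gives 9>5]
(B,Q,W): not NE [P1→D gives 9>4; P2→P gives 5>1; P3→X gives 9>5]
(B,R,X): not NE [P1→D gives 9>6; P2→Q gives 9>8]
(B,R,Y): not NE [P1→D gives 9>1; P2→Q gives 5>3; P3→X gives 9>7]
(B,R,Z): not NE [P3→X gives 9>7]
(B,R,W): not NE [P1→C gives 9>2; P2→P gives 5>4; P3→X gives 9>0]
(C,P,X): not NE [P1→A gives 7>1; P3→Y gives 9>6]
(C,P,Y): not NE [P2→R gives 6>2]
(C,P,Z): not NE [P3→Y gives 9>2]
(C,P,W): not NE [P1→A gives 9>7; P2→Q gives 7>6; P3→Y gives 9>0]
(C,Q,X): not NE [P2→R gives 9>4; P3→Z gives 7>4]
(C,Q,Y): not NE [P1→A gives 5>2; P2→R gives 6>2; P3→Z gives 7>4]
(C,Q,Z): not NE [P1→B gives 5>4]
(C,Q,W): not NE [P1→D gives 9>0; P3→Z gives 7>1]
(C,R,X): not NE [P1→D gives 9>5; P3→W gives 7>2]
(C,R,Y): not NE [P1→D gives 9>4; P3→W gives 7>0]
(C,R,Z): not NE [P2→Q gives 6>3; P3→W gives 7>1]
(C,R,W): not NE [P2→Q gives 7>4]
(D,P,X): not NE [P1→A gives 7>1; P3→Z gives 8>3]
(D,P,Y): not NE [P1→C gives 6>2; P2→Q gives 7>1; P3→Z gives 8>6]
(D,P,Z): NE
(D,P,W): not NE [P1→A gives 9>3; P3→Z gives 8>2]
(D,Q,X): not NE [P1→C gives 7>3; P2→P gives 8>5]
(D,Q,Y): not NE [P1→A gives 5>0; P3→W gives 9>3]
(D,Q,Z): not NE [P1→B gives 5>2; P2→P gives 6>5; P3→W gives 9>7]
(D,Q,W): not NE [P2→P gives 2>1]
(D,R,X): not NE [P2→P gives 8>1]
(D,R,Y): not NE [P2→Q gives 7>0; P3→Z gives 9>5]
(D,R,Z): not NE [P1→C gives 8>6; P2→P gives 6>4]
(D,R,W): not NE [P1→C gives 9>0; P2→P gives 2>0; P3→Z gives 9>3]

NE set: (D,P,Z)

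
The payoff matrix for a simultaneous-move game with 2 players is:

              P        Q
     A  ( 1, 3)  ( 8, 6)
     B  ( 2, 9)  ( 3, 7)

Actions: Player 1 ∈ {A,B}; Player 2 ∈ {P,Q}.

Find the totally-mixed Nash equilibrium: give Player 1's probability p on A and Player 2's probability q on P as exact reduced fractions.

P1 indiff ⇒ q·1+(1-q)·8 = q·2+(1-q)·3 ⇒ q(-1) = (1-q)(-5) ⇒ q = 5/6
P2 indiff ⇒ p·3+(1-p)·9 = p·6+(1-p)·7 ⇒ p(-3) = (1-p)(-2) ⇒ p = 2/5

(p,q) = (2/5, 5/6)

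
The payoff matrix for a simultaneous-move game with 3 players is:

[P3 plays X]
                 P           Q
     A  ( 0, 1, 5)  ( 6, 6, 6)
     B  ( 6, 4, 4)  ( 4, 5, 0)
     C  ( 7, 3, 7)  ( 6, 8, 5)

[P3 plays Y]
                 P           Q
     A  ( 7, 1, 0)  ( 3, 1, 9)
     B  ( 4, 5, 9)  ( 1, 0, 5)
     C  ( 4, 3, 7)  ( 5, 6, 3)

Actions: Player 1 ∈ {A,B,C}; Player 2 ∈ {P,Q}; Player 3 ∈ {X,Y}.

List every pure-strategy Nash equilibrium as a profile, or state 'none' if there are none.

Nash profiles: (C,Q,X)

(A,P,X): not NE [P1→C gives 7>0; P2→Q gives 6>1]
(A,P,Y): not NE [P3→X gives 5>0]
(A,Q,X): not NE [P3→Y gives 9>6]
(A,Q,Y): not NE [P1→C gives 5>3]
(B,P,X): not NE [P1→C gives 7>6; P2→Q gives 5>4; P3→Y gives 9>4]
(B,P,Y): not NE [P1→A gives 7>4]
(B,Q,X): not NE [P1→C gives 6>4; P3→Y gives 5>0]
(B,Q,Y): not NE [P1→C gives 5>1; P2→P gives 5>0]
(C,P,X): not NE [P2→Q gives 8>3]
(C,P,Y): not NE [P1→A gives 7>4; P2→Q gives 6>3]
(C,Q,X): NE
(C,Q,Y): not NE [P3→X gives 5>3]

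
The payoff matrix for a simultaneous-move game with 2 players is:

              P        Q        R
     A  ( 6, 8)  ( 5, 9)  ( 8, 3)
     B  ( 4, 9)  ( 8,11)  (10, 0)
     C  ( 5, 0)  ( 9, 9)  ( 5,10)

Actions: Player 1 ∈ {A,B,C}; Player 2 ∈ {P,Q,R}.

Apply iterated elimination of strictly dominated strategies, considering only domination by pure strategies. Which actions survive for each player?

P2 drop P (Q beats it: A:9>8 B:11>9 C:9>0)
P1 drop A (B beats it: Q:8>5 R:10>8)
P1→{B,C} P2→{Q,R}

Remaining: P1:{B,C} P2:{Q,R}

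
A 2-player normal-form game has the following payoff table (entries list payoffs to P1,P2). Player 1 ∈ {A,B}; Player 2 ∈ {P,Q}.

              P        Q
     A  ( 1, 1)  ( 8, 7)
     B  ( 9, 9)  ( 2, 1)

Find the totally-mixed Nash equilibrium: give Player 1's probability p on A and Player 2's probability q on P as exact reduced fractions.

P1 mixes 4/7 on A; P2 mixes 3/7 on P

P1 indiff ⇒ q·1+(1-q)·8 = q·9+(1-q)·2 ⇒ q(-8) = (1-q)(-6) ⇒ q = 3/7
P2 indiff ⇒ p·1+(1-p)·9 = p·7+(1-p)·1 ⇒ p(-6) = (1-p)(-8) ⇒ p = 4/7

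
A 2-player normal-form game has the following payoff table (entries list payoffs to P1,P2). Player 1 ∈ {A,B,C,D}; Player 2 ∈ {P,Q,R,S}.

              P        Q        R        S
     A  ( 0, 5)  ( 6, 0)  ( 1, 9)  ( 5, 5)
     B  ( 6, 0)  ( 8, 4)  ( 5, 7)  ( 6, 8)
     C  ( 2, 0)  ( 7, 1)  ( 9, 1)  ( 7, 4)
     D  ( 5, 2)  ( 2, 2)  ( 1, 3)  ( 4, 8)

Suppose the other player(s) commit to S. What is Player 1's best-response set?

argmax u_1 = {C}

u_1(A vs S) = 5
u_1(B vs S) = 6
u_1(C vs S) = 7
u_1(D vs S) = 4
max payoff 7 at {C}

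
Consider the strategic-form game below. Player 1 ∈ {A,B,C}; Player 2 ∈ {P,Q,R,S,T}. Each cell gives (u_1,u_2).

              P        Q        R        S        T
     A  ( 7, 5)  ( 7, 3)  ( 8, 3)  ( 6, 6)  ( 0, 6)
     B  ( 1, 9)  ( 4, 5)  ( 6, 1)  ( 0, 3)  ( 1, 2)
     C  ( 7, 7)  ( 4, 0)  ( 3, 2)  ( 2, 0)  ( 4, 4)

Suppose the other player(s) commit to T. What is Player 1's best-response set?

P1 best: {C}

u_1(A vs T) = 0
u_1(B vs T) = 1
u_1(C vs T) = 4
max payoff 4 at {C}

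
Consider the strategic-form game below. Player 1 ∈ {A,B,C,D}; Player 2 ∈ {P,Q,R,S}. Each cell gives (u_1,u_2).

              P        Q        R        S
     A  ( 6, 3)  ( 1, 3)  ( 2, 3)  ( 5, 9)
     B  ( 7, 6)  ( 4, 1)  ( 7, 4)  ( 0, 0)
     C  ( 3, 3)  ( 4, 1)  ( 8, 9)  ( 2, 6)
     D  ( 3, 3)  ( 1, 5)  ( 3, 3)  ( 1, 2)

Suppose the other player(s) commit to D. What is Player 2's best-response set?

u_2(P vs D) = 3
u_2(Q vs D) = 5
u_2(R vs D) = 3
u_2(S vs D) = 2
max payoff 5 at {Q}

BR_2 = {Q}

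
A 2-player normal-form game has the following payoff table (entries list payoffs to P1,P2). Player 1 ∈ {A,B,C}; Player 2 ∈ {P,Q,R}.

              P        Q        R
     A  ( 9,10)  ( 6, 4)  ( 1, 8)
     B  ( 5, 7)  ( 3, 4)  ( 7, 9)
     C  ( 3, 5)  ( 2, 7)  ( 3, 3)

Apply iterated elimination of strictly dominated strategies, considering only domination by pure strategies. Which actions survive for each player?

P1 drop C (B beats it: P:5>3 Q:3>2 R:7>3)
P2 drop Q (P beats it: A:10>4 B:7>4)
P1→{A,B} P2→{P,R}

Survivors P1:{A,B} P2:{P,R}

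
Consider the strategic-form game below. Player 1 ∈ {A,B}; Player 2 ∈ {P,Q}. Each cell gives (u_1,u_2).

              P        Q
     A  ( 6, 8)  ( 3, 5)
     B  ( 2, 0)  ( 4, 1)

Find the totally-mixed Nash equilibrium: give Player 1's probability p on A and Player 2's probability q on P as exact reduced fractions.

P1 indiff ⇒ q·6+(1-q)·3 = q·2+(1-q)·4 ⇒ q(4) = (1-q)(1) ⇒ q = 1/5
P2 indiff ⇒ p·8+(1-p)·0 = p·5+(1-p)·1 ⇒ p(3) = (1-p)(1) ⇒ p = 1/4

p=1/4, q=1/5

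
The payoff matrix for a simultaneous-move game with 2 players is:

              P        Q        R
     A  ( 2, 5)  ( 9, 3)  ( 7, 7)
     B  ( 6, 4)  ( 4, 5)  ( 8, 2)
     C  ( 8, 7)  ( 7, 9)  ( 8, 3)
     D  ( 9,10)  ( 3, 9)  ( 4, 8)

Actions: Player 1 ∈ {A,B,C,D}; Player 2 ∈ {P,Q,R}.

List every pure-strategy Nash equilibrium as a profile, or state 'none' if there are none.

PSNE = {(D,P)}

(A,P): not NE [P1→D gives 9>2; P2→R gives 7>5]
(A,Q): not NE [P2→R gives 7>3]
(A,R): not NE [P1→C gives 8>7]
(B,P): not NE [P1→D gives 9>6; P2→Q gives 5>4]
(B,Q): not NE [P1→A gives 9>4]
(B,R): not NE [P2→Q gives 5>2]
(C,P): not NE [P1→D gives 9>8; P2→Q gives 9>7]
(C,Q): not NE [P1→A gives 9>7]
(C,R): not NE [P2→Q gives 9>3]
(D,P): NE
(D,Q): not NE [P1→A gives 9>3; P2→P gives 10>9]
(D,R): not NE [P1→C gives 8>4; P2→P gives 10>8]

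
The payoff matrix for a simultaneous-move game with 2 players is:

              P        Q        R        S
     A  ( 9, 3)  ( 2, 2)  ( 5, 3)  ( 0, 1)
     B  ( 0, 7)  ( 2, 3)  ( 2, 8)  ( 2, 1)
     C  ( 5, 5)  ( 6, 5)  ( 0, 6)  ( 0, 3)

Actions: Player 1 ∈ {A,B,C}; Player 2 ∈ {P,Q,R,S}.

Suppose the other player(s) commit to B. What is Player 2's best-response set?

u_2(P vs B) = 7
u_2(Q vs B) = 3
u_2(R vs B) = 8
u_2(S vs B) = 1
max payoff 8 at {R}

BR_2 = {R}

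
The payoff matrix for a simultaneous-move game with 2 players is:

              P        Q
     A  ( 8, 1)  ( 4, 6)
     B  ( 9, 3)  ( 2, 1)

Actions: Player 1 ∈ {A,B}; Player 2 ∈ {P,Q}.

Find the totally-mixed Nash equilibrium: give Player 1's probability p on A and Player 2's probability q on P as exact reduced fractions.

(p,q) = (2/7, 2/3)

P1 indiff ⇒ q·8+(1-q)·4 = q·9+(1-q)·2 ⇒ q(-1) = (1-q)(-2) ⇒ q = 2/3
P2 indiff ⇒ p·1+(1-p)·3 = p·6+(1-p)·1 ⇒ p(-5) = (1-p)(-2) ⇒ p = 2/7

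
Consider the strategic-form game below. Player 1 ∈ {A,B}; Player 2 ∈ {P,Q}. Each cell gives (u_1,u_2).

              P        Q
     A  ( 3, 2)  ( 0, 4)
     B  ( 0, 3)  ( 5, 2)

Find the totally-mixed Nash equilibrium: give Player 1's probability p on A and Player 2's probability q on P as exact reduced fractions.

P1 indiff ⇒ q·3+(1-q)·0 = q·0+(1-q)·5 ⇒ q(3) = (1-q)(5) ⇒ q = 5/8
P2 indiff ⇒ p·2+(1-p)·3 = p·4+(1-p)·2 ⇒ p(-2) = (1-p)(-1) ⇒ p = 1/3

(p,q) = (1/3, 5/8)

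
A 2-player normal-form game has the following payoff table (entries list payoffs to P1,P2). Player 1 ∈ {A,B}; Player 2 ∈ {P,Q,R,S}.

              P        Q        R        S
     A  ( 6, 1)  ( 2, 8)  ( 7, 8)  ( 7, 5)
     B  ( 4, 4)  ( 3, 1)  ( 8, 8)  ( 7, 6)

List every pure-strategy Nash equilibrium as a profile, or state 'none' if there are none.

PSNE = {(B,R)}

(A,P): not NE [P2→R gives 8>1]
(A,Q): not NE [P1→B gives 3>2]
(A,R): not NE [P1→B gives 8>7]
(A,S): not NE [P2→R gives 8>5]
(B,P): not NE [P1→A gives 6>4; P2→R gives 8>4]
(B,Q): not NE [P2→R gives 8>1]
(B,R): NE
(B,S): not NE [P2→R gives 8>6]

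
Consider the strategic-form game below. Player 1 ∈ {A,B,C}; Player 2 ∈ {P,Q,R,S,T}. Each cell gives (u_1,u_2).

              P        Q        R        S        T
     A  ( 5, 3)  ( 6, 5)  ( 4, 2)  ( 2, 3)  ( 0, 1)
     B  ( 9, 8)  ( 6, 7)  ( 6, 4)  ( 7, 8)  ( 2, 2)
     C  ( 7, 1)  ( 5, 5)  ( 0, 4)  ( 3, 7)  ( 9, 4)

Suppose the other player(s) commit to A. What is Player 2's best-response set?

P2 best: {Q}

u_2(P vs A) = 3
u_2(Q vs A) = 5
u_2(R vs A) = 2
u_2(S vs A) = 3
u_2(T vs A) = 1
max payoff 5 at {Q}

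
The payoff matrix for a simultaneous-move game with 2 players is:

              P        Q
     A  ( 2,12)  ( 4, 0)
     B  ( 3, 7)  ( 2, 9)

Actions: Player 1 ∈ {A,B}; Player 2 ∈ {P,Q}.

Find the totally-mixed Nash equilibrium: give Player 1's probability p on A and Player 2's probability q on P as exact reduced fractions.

P1 indiff ⇒ q·2+(1-q)·4 = q·3+(1-q)·2 ⇒ q(-1) = (1-q)(-2) ⇒ q = 2/3
P2 indiff ⇒ p·12+(1-p)·7 = p·0+(1-p)·9 ⇒ p(12) = (1-p)(2) ⇒ p = 1/7

p=1/7, q=2/3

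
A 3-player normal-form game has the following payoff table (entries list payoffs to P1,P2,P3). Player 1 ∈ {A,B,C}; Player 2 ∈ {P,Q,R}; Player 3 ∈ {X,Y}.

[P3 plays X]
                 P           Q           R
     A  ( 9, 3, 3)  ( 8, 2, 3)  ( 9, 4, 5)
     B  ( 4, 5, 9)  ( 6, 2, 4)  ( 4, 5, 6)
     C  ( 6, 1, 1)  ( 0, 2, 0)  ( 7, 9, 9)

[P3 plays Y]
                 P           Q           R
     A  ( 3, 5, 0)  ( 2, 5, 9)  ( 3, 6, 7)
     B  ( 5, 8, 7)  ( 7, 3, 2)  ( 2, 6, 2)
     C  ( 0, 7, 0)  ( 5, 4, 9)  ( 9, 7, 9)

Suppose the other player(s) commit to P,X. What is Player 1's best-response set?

u_1(A vs P,X) = 9
u_1(B vs P,X) = 4
u_1(C vs P,X) = 6
max payoff 9 at {A}

argmax u_1 = {A}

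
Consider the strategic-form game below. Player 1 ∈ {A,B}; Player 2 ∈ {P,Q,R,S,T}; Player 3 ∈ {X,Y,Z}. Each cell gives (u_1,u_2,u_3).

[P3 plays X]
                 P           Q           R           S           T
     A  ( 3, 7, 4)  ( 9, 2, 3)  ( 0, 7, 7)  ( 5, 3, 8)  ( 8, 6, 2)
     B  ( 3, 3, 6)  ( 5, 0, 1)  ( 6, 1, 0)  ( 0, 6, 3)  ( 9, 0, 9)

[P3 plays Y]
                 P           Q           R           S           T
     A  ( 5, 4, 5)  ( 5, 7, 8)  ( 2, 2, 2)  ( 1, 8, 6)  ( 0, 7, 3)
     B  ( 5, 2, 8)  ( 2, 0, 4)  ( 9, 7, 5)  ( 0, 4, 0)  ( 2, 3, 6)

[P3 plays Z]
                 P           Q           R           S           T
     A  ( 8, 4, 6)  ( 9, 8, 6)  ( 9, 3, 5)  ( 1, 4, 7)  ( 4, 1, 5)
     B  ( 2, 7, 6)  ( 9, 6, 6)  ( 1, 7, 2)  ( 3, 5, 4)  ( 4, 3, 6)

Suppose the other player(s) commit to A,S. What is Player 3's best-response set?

u_3(X vs A,S) = 8
u_3(Y vs A,S) = 6
u_3(Z vs A,S) = 7
max payoff 8 at {X}

P3 best: {X}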